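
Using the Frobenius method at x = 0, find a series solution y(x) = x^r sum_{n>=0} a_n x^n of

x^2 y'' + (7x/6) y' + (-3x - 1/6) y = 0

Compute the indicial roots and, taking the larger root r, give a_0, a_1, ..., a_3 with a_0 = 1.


Write in Frobenius form y'' + (p(x)/x) y' + (q(x)/x^2) y = 0:
  p(x) = 7/6,  q(x) = -3x - 1/6.
Indicial equation: r(r-1) + (7/6) r + (-1/6) = 0 -> roots r_1 = 1/3, r_2 = -1/2.
Take r = r_1 = 1/3. Let y(x) = x^r sum_{n>=0} a_n x^n with a_0 = 1.
Substitute y = x^r sum a_n x^n and match x^{r+n}. The recurrence is
  D(n) a_n - 3 a_{n-1} = 0,  where D(n) = (r+n)(r+n-1) + (7/6)(r+n) + (-1/6).
  a_n = 3 / D(n) * a_{n-1}.
Since the indicial polynomial factors as (r - r_1)(r - r_2), D(n) = (r_1 + n - r_1)(r_1 + n - r_2) = n(n + 5/6).
Evaluating step by step (a_0 = 1):
  n = 1: D(1) = 1(1 + 5/6) = 11/6; numerator = 3(1) = 3; a_1 = (3)/(11/6) = 18/11
  n = 2: D(2) = 2(2 + 5/6) = 17/3; numerator = 3(18/11) = 54/11; a_2 = (54/11)/(17/3) = 162/187
  n = 3: D(3) = 3(3 + 5/6) = 23/2; numerator = 3(162/187) = 486/187; a_3 = (486/187)/(23/2) = 972/4301

r = 1/3; a_0 = 1; a_1 = 18/11; a_2 = 162/187; a_3 = 972/4301


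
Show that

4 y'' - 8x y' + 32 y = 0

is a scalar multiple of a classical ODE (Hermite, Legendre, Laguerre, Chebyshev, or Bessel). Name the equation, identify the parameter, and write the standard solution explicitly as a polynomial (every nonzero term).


All three coefficients share the factor 4; dividing through by 4 gives  y'' - 2x y' + 8 y = 0.
This matches the Hermite equation y'' - 2x y' + 2n y = 0 with 2n = 8, so n = 4; the polynomial solution is H_4(x).
With y = sum_k a_k x^k, matching x^k gives (k+2)(k+1) a_{k+2} = 2(k - n) a_k = 2(k - 4) a_k. The right side vanishes at k = 4, so the series with the parity of 4 terminates at degree 4.
Standard normalization: leading coefficient of H_n is 2^n, so a_4 = 2^4 = 16. Work downward with a_k = (k+1)(k+2) a_{k+2} / (2(k - n)):
  a_2 = (3)(4)(16) / (2(2 - 4)) = 192/(-4) = -48
  a_0 = (1)(2)(-48) / (2(0 - 4)) = -96/(-8) = 12
Hence H_4(x) = 16 x^4 - 48 x^2 + 12.

H_4(x); series = 16 x^4 - 48 x^2 + 12


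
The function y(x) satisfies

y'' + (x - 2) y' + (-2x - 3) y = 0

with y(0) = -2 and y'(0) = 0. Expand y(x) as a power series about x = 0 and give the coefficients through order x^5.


Ansatz: y(x) = sum_{n>=0} a_n x^n, so y'(x) = sum_{n>=1} n a_n x^(n-1) and y''(x) = sum_{n>=2} n(n-1) a_n x^(n-2).
Substitute into P(x) y'' + Q(x) y' + R(x) y = 0 with P(x) = 1, Q(x) = x - 2, R(x) = -2x - 3, and match powers of x.
Initial conditions: a_0 = -2, a_1 = 0.
Setting the coefficient of each power of x to zero and solving order by order (substituting the coefficients already found):
  x^0: 2 a_2 - 2 a_1 - 3 a_0 = 0  ->  2 a_2 = 2 a_1 + 3 a_0 = -6  ->  a_2 = -3
  x^1: 6 a_3 - 4 a_2 - 2 a_1 - 2 a_0 = 0  ->  6 a_3 = 4 a_2 + 2 a_1 + 2 a_0 = -16  ->  a_3 = -8/3
  x^2: 12 a_4 - 6 a_3 - a_2 - 2 a_1 = 0  ->  12 a_4 = 6 a_3 + a_2 + 2 a_1 = -19  ->  a_4 = -19/12
  x^3: 20 a_5 - 8 a_4 - 2 a_2 = 0  ->  20 a_5 = 8 a_4 + 2 a_2 = -56/3  ->  a_5 = -14/15
Truncated series: y(x) = -2 - 3 x^2 - (8/3) x^3 - (19/12) x^4 - (14/15) x^5 + O(x^6).

a_0 = -2; a_1 = 0; a_2 = -3; a_3 = -8/3; a_4 = -19/12; a_5 = -14/15


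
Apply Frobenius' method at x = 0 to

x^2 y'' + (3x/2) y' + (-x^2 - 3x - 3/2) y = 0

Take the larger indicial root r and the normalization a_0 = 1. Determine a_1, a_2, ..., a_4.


Write in Frobenius form y'' + (p(x)/x) y' + (q(x)/x^2) y = 0:
  p(x) = 3/2,  q(x) = -x^2 - 3x - 3/2.
Indicial equation: r(r-1) + (3/2) r + (-3/2) = 0 -> roots r_1 = 1, r_2 = -3/2.
Take r = r_1 = 1. Let y(x) = x^r sum_{n>=0} a_n x^n with a_0 = 1.
Substitute y = x^r sum a_n x^n and match x^{r+n}. The recurrence is
  D(n) a_n - 3 a_{n-1} - 1 a_{n-2} = 0,  where D(n) = (r+n)(r+n-1) + (3/2)(r+n) + (-3/2).
  a_n = [3 a_{n-1} + 1 a_{n-2}] / D(n).
Since the indicial polynomial factors as (r - r_1)(r - r_2), D(n) = (r_1 + n - r_1)(r_1 + n - r_2) = n(n + 5/2).
Evaluating step by step (a_0 = 1):
  n = 1: D(1) = 1(1 + 5/2) = 7/2; numerator = 3(1) = 3; a_1 = (3)/(7/2) = 6/7
  n = 2: D(2) = 2(2 + 5/2) = 9; numerator = 3(6/7) + 1(1) = 25/7; a_2 = (25/7)/(9) = 25/63
  n = 3: D(3) = 3(3 + 5/2) = 33/2; numerator = 3(25/63) + 1(6/7) = 43/21; a_3 = (43/21)/(33/2) = 86/693
  n = 4: D(4) = 4(4 + 5/2) = 26; numerator = 3(86/693) + 1(25/63) = 533/693; a_4 = (533/693)/(26) = 41/1386

r = 1; a_0 = 1; a_1 = 6/7; a_2 = 25/63; a_3 = 86/693; a_4 = 41/1386


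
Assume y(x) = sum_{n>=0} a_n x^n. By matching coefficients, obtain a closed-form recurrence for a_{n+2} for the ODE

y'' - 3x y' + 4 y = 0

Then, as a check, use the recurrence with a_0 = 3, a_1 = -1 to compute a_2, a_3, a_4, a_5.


Substitute y = sum_n a_n x^n.
y''(x) has coefficient (n+2)(n+1) a_{n+2} at x^n;
-3 x y'(x) has coefficient -3 n a_n at x^n (shift);
4 y(x) has coefficient 4 a_n at x^n.
Matching x^n: (n+2)(n+1) a_{n+2} + (-3n + 4) a_n = 0.
Thus a_{n+2} = (3n - 4) / ((n+1)(n+2)) * a_n.

Check with a_0 = 3, a_1 = -1 (apply the recurrence for n = 0, 1, 2, 3): a_0 = 3, a_1 = -1, a_2 = -6, a_3 = 1/6, a_4 = -1, a_5 = 1/24.

a_(n+2) = (3n - 4) / ((n+1)(n+2)) * a_n; check: a_0 = 3, a_1 = -1, a_2 = -6, a_3 = 1/6, a_4 = -1, a_5 = 1/24


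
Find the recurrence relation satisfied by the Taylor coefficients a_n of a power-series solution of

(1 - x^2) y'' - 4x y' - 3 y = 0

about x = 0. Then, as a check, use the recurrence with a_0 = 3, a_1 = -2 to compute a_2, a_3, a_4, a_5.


Substitute y = sum_n a_n x^n.
(1 - 1 x^2) y'' contributes (n+2)(n+1) a_{n+2} - n(n-1) a_n at x^n.
-4 x y'(x) contributes -4 n a_n at x^n.
-3 y(x) contributes -3 a_n at x^n.
Matching x^n: (n+2)(n+1) a_{n+2} + (-n(n-1) - 4 n - 3) a_n = 0.
Thus a_{n+2} = (n(n-1) + 4 n + 3) / ((n+1)(n+2)) * a_n.

Check with a_0 = 3, a_1 = -2 (apply the recurrence for n = 0, 1, 2, 3): a_0 = 3, a_1 = -2, a_2 = 9/2, a_3 = -7/3, a_4 = 39/8, a_5 = -49/20.

a_(n+2) = (n(n-1) + 4 n + 3) / ((n+1)(n+2)) * a_n; check: a_0 = 3, a_1 = -2, a_2 = 9/2, a_3 = -7/3, a_4 = 39/8, a_5 = -49/20


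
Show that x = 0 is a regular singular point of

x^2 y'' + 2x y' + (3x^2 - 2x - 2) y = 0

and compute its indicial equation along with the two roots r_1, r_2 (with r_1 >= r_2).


Divide by x^2 to reach normal form y'' + P_1(x) y' + P_2(x) y = 0 with P_1(x) = 2/x and P_2(x) = 3 - 2/x - 2/x^2.
x = 0 is a singular point because the y'-coefficient 2/x has a pole at x = 0 and the y-coefficient 3 - 2/x - 2/x^2 has a pole at x = 0.
It is a regular singular point because x P_1(x) = p(x) = 2 and x^2 P_2(x) = q(x) = 3x^2 - 2x - 2 are polynomials, hence analytic at x = 0.
p(0) = 2,  q(0) = -2.
Indicial equation: r(r-1) + p(0) r + q(0) = 0, i.e. r^2 + (p(0) - 1) r + q(0) = 0, i.e. r^2 + 1 r - 2 = 0.
Discriminant: (1)^2 - 4(-2) = 9, so r = (-1 ± 3)/2.
Solving: r_1 = 1, r_2 = -2.

indicial: r^2 + 1 r - 2 = 0; roots r_1 = 1, r_2 = -2


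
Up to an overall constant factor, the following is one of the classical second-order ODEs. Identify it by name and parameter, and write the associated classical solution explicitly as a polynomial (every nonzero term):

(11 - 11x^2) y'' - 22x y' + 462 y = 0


All three coefficients share the factor 11; dividing through by 11 gives  (1 - x^2) y'' - 2x y' + 42 y = 0.
This matches the Legendre equation (1 - x^2) y'' - 2x y' + n(n+1) y = 0 (note the -2x y' term) with n(n+1) = 42, so n = 6; the polynomial solution is P_6(x).
With y = sum_k a_k x^k, matching x^k gives (k+2)(k+1) a_{k+2} = [k(k+1) - n(n+1)] a_k = (k - 6)(k + 7) a_k. The right side vanishes at k = 6, so the series with the parity of 6 terminates at degree 6.
Standard normalization (P_n(1) = 1): leading coefficient (2n)!/(2^n (n!)^2) = 479001600/(64*518400) = 231/16, so a_6 = 231/16. Work downward with a_k = (k+1)(k+2) a_{k+2} / ((k - 6)(k + 7)):
  a_4 = (5)(6)(231/16) / ((4 - 6)(4 + 7)) = (3465/8)/(-22) = -315/16
  a_2 = (3)(4)(-315/16) / ((2 - 6)(2 + 7)) = (-945/4)/(-36) = 105/16
  a_0 = (1)(2)(105/16) / ((0 - 6)(0 + 7)) = (105/8)/(-42) = -5/16
Hence P_6(x) = 231 x^6/16 - 315 x^4/16 + 105 x^2/16 - 5/16.

P_6(x); series = 231 x^6/16 - 315 x^4/16 + 105 x^2/16 - 5/16


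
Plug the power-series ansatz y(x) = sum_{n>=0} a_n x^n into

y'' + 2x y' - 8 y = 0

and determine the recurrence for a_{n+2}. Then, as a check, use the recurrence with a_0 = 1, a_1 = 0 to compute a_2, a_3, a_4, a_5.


Substitute y = sum_n a_n x^n.
y''(x) has coefficient (n+2)(n+1) a_{n+2} at x^n;
2 x y'(x) has coefficient 2 n a_n at x^n (shift);
-8 y(x) has coefficient -8 a_n at x^n.
Matching x^n: (n+2)(n+1) a_{n+2} + (2n - 8) a_n = 0.
Thus a_{n+2} = (-2n + 8) / ((n+1)(n+2)) * a_n.

Check with a_0 = 1, a_1 = 0 (apply the recurrence for n = 0, 1, 2, 3): a_0 = 1, a_1 = 0, a_2 = 4, a_3 = 0, a_4 = 4/3, a_5 = 0.

a_(n+2) = (-2n + 8) / ((n+1)(n+2)) * a_n; check: a_0 = 1, a_1 = 0, a_2 = 4, a_3 = 0, a_4 = 4/3, a_5 = 0


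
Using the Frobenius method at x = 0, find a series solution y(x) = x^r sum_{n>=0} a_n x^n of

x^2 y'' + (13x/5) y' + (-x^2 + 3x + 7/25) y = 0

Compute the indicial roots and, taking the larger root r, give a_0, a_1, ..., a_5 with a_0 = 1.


Write in Frobenius form y'' + (p(x)/x) y' + (q(x)/x^2) y = 0:
  p(x) = 13/5,  q(x) = -x^2 + 3x + 7/25.
Indicial equation: r(r-1) + (13/5) r + (7/25) = 0 -> roots r_1 = -1/5, r_2 = -7/5.
Take r = r_1 = -1/5. Let y(x) = x^r sum_{n>=0} a_n x^n with a_0 = 1.
Substitute y = x^r sum a_n x^n and match x^{r+n}. The recurrence is
  D(n) a_n + 3 a_{n-1} - 1 a_{n-2} = 0,  where D(n) = (r+n)(r+n-1) + (13/5)(r+n) + (7/25).
  a_n = [-3 a_{n-1} + 1 a_{n-2}] / D(n).
Since the indicial polynomial factors as (r - r_1)(r - r_2), D(n) = (r_1 + n - r_1)(r_1 + n - r_2) = n(n + 6/5).
Evaluating step by step (a_0 = 1):
  n = 1: D(1) = 1(1 + 6/5) = 11/5; numerator = -3(1) = -3; a_1 = (-3)/(11/5) = -15/11
  n = 2: D(2) = 2(2 + 6/5) = 32/5; numerator = -3(-15/11) + 1(1) = 56/11; a_2 = (56/11)/(32/5) = 35/44
  n = 3: D(3) = 3(3 + 6/5) = 63/5; numerator = -3(35/44) + 1(-15/11) = -15/4; a_3 = (-15/4)/(63/5) = -25/84
  n = 4: D(4) = 4(4 + 6/5) = 104/5; numerator = -3(-25/84) + 1(35/44) = 130/77; a_4 = (130/77)/(104/5) = 25/308
  n = 5: D(5) = 5(5 + 6/5) = 31; numerator = -3(25/308) + 1(-25/84) = -125/231; a_5 = (-125/231)/(31) = -125/7161

r = -1/5; a_0 = 1; a_1 = -15/11; a_2 = 35/44; a_3 = -25/84; a_4 = 25/308; a_5 = -125/7161


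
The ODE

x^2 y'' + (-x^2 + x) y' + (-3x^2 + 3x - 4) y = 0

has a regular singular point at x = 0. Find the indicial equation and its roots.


Divide by x^2 to reach normal form y'' + P_1(x) y' + P_2(x) y = 0 with P_1(x) = -1 + 1/x and P_2(x) = -3 + 3/x - 4/x^2.
x = 0 is a singular point because the y'-coefficient -1 + 1/x has a pole at x = 0 and the y-coefficient -3 + 3/x - 4/x^2 has a pole at x = 0.
It is a regular singular point because x P_1(x) = p(x) = 1 - x and x^2 P_2(x) = q(x) = -3x^2 + 3x - 4 are polynomials, hence analytic at x = 0.
p(0) = 1,  q(0) = -4.
Indicial equation: r(r-1) + p(0) r + q(0) = 0, i.e. r^2 + (p(0) - 1) r + q(0) = 0, i.e. r^2 - 4 = 0.
Discriminant: (0)^2 - 4(-4) = 16, so r = (0 ± 4)/2.
Solving: r_1 = 2, r_2 = -2.

indicial: r^2 - 4 = 0; roots r_1 = 2, r_2 = -2


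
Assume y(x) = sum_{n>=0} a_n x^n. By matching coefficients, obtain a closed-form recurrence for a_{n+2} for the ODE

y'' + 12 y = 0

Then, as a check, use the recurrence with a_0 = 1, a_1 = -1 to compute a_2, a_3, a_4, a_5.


Substitute y = sum_n a_n x^n into y'' + (const) y = 0.
y''(x) = sum_{n>=0} (n+2)(n+1) a_{n+2} x^n.
The ODE becomes sum_n [(n+2)(n+1) a_{n+2} + 12 a_n] x^n = 0.
Setting each coefficient to zero gives the recurrence:
  (n+2)(n+1) a_{n+2} + 12 a_n = 0,
  a_{n+2} = -12 / ((n+1)(n+2)) a_n.

Check with a_0 = 1, a_1 = -1 (apply the recurrence for n = 0, 1, 2, 3): a_0 = 1, a_1 = -1, a_2 = -6, a_3 = 2, a_4 = 6, a_5 = -6/5.

a_{n+2} = -12/((n+1)(n+2)) * a_n; check: a_0 = 1, a_1 = -1, a_2 = -6, a_3 = 2, a_4 = 6, a_5 = -6/5


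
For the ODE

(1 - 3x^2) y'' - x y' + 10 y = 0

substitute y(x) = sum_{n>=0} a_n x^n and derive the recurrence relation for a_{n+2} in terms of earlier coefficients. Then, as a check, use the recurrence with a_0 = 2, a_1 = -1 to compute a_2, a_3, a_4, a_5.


Substitute y = sum_n a_n x^n.
(1 - 3 x^2) y'' contributes (n+2)(n+1) a_{n+2} - 3 n(n-1) a_n at x^n.
-x y'(x) contributes -n a_n at x^n.
10 y(x) contributes 10 a_n at x^n.
Matching x^n: (n+2)(n+1) a_{n+2} + (-3 n(n-1) - n + 10) a_n = 0.
Thus a_{n+2} = (3 n(n-1) + n - 10) / ((n+1)(n+2)) * a_n.

Check with a_0 = 2, a_1 = -1 (apply the recurrence for n = 0, 1, 2, 3): a_0 = 2, a_1 = -1, a_2 = -10, a_3 = 3/2, a_4 = 5/3, a_5 = 33/40.

a_(n+2) = (3 n(n-1) + n - 10) / ((n+1)(n+2)) * a_n; check: a_0 = 2, a_1 = -1, a_2 = -10, a_3 = 3/2, a_4 = 5/3, a_5 = 33/40


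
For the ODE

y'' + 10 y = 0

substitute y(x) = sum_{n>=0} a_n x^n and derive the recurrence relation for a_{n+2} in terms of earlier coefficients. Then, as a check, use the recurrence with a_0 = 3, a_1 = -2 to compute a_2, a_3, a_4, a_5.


Substitute y = sum_n a_n x^n into y'' + (const) y = 0.
y''(x) = sum_{n>=0} (n+2)(n+1) a_{n+2} x^n.
The ODE becomes sum_n [(n+2)(n+1) a_{n+2} + 10 a_n] x^n = 0.
Setting each coefficient to zero gives the recurrence:
  (n+2)(n+1) a_{n+2} + 10 a_n = 0,
  a_{n+2} = -10 / ((n+1)(n+2)) a_n.

Check with a_0 = 3, a_1 = -2 (apply the recurrence for n = 0, 1, 2, 3): a_0 = 3, a_1 = -2, a_2 = -15, a_3 = 10/3, a_4 = 25/2, a_5 = -5/3.

a_{n+2} = -10/((n+1)(n+2)) * a_n; check: a_0 = 3, a_1 = -2, a_2 = -15, a_3 = 10/3, a_4 = 25/2, a_5 = -5/3


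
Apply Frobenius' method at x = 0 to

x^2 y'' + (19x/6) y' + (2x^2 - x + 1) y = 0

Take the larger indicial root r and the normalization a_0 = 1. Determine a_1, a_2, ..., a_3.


Write in Frobenius form y'' + (p(x)/x) y' + (q(x)/x^2) y = 0:
  p(x) = 19/6,  q(x) = 2x^2 - x + 1.
Indicial equation: r(r-1) + (19/6) r + (1) = 0 -> roots r_1 = -2/3, r_2 = -3/2.
Take r = r_1 = -2/3. Let y(x) = x^r sum_{n>=0} a_n x^n with a_0 = 1.
Substitute y = x^r sum a_n x^n and match x^{r+n}. The recurrence is
  D(n) a_n - 1 a_{n-1} + 2 a_{n-2} = 0,  where D(n) = (r+n)(r+n-1) + (19/6)(r+n) + (1).
  a_n = [1 a_{n-1} - 2 a_{n-2}] / D(n).
Since the indicial polynomial factors as (r - r_1)(r - r_2), D(n) = (r_1 + n - r_1)(r_1 + n - r_2) = n(n + 5/6).
Evaluating step by step (a_0 = 1):
  n = 1: D(1) = 1(1 + 5/6) = 11/6; numerator = 1(1) = 1; a_1 = (1)/(11/6) = 6/11
  n = 2: D(2) = 2(2 + 5/6) = 17/3; numerator = 1(6/11) - 2(1) = -16/11; a_2 = (-16/11)/(17/3) = -48/187
  n = 3: D(3) = 3(3 + 5/6) = 23/2; numerator = 1(-48/187) - 2(6/11) = -252/187; a_3 = (-252/187)/(23/2) = -504/4301

r = -2/3; a_0 = 1; a_1 = 6/11; a_2 = -48/187; a_3 = -504/4301


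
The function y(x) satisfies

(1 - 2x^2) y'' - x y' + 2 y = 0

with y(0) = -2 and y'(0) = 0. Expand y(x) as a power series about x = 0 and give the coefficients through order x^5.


Ansatz: y(x) = sum_{n>=0} a_n x^n, so y'(x) = sum_{n>=1} n a_n x^(n-1) and y''(x) = sum_{n>=2} n(n-1) a_n x^(n-2).
Substitute into P(x) y'' + Q(x) y' + R(x) y = 0 with P(x) = 1 - 2x^2, Q(x) = -x, R(x) = 2, and match powers of x.
Initial conditions: a_0 = -2, a_1 = 0.
Setting the coefficient of each power of x to zero and solving order by order (substituting the coefficients already found):
  x^0: 2 a_2 + 2 a_0 = 0  ->  2 a_2 = -2 a_0 = 4  ->  a_2 = 2
  x^1: 6 a_3 + a_1 = 0  ->  6 a_3 = -a_1 = 0  ->  a_3 = 0
  x^2: 12 a_4 - 4 a_2 = 0  ->  12 a_4 = 4 a_2 = 8  ->  a_4 = 2/3
  x^3: 20 a_5 - 13 a_3 = 0  ->  20 a_5 = 13 a_3 = 0  ->  a_5 = 0
Truncated series: y(x) = -2 + 2 x^2 + (2/3) x^4 + O(x^6).

a_0 = -2; a_1 = 0; a_2 = 2; a_3 = 0; a_4 = 2/3; a_5 = 0


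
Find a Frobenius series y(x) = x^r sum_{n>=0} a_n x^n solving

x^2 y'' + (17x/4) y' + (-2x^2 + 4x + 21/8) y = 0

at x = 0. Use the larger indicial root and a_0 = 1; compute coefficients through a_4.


Write in Frobenius form y'' + (p(x)/x) y' + (q(x)/x^2) y = 0:
  p(x) = 17/4,  q(x) = -2x^2 + 4x + 21/8.
Indicial equation: r(r-1) + (17/4) r + (21/8) = 0 -> roots r_1 = -3/2, r_2 = -7/4.
Take r = r_1 = -3/2. Let y(x) = x^r sum_{n>=0} a_n x^n with a_0 = 1.
Substitute y = x^r sum a_n x^n and match x^{r+n}. The recurrence is
  D(n) a_n + 4 a_{n-1} - 2 a_{n-2} = 0,  where D(n) = (r+n)(r+n-1) + (17/4)(r+n) + (21/8).
  a_n = [-4 a_{n-1} + 2 a_{n-2}] / D(n).
Since the indicial polynomial factors as (r - r_1)(r - r_2), D(n) = (r_1 + n - r_1)(r_1 + n - r_2) = n(n + 1/4).
Evaluating step by step (a_0 = 1):
  n = 1: D(1) = 1(1 + 1/4) = 5/4; numerator = -4(1) = -4; a_1 = (-4)/(5/4) = -16/5
  n = 2: D(2) = 2(2 + 1/4) = 9/2; numerator = -4(-16/5) + 2(1) = 74/5; a_2 = (74/5)/(9/2) = 148/45
  n = 3: D(3) = 3(3 + 1/4) = 39/4; numerator = -4(148/45) + 2(-16/5) = -176/9; a_3 = (-176/9)/(39/4) = -704/351
  n = 4: D(4) = 4(4 + 1/4) = 17; numerator = -4(-704/351) + 2(148/45) = 25624/1755; a_4 = (25624/1755)/(17) = 25624/29835

r = -3/2; a_0 = 1; a_1 = -16/5; a_2 = 148/45; a_3 = -704/351; a_4 = 25624/29835


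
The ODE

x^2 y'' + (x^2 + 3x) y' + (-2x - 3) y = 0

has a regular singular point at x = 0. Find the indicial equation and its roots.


Divide by x^2 to reach normal form y'' + P_1(x) y' + P_2(x) y = 0 with P_1(x) = 1 + 3/x and P_2(x) = -2/x - 3/x^2.
x = 0 is a singular point because the y'-coefficient 1 + 3/x has a pole at x = 0 and the y-coefficient -2/x - 3/x^2 has a pole at x = 0.
It is a regular singular point because x P_1(x) = p(x) = x + 3 and x^2 P_2(x) = q(x) = -2x - 3 are polynomials, hence analytic at x = 0.
p(0) = 3,  q(0) = -3.
Indicial equation: r(r-1) + p(0) r + q(0) = 0, i.e. r^2 + (p(0) - 1) r + q(0) = 0, i.e. r^2 + 2 r - 3 = 0.
Discriminant: (2)^2 - 4(-3) = 16, so r = (-2 ± 4)/2.
Solving: r_1 = 1, r_2 = -3.

indicial: r^2 + 2 r - 3 = 0; roots r_1 = 1, r_2 = -3


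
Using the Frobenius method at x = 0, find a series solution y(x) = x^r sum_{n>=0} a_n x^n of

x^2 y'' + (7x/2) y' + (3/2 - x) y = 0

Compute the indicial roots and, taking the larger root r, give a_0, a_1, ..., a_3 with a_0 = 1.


Write in Frobenius form y'' + (p(x)/x) y' + (q(x)/x^2) y = 0:
  p(x) = 7/2,  q(x) = 3/2 - x.
Indicial equation: r(r-1) + (7/2) r + (3/2) = 0 -> roots r_1 = -1, r_2 = -3/2.
Take r = r_1 = -1. Let y(x) = x^r sum_{n>=0} a_n x^n with a_0 = 1.
Substitute y = x^r sum a_n x^n and match x^{r+n}. The recurrence is
  D(n) a_n - 1 a_{n-1} = 0,  where D(n) = (r+n)(r+n-1) + (7/2)(r+n) + (3/2).
  a_n = 1 / D(n) * a_{n-1}.
Since the indicial polynomial factors as (r - r_1)(r - r_2), D(n) = (r_1 + n - r_1)(r_1 + n - r_2) = n(n + 1/2).
Evaluating step by step (a_0 = 1):
  n = 1: D(1) = 1(1 + 1/2) = 3/2; numerator = 1(1) = 1; a_1 = (1)/(3/2) = 2/3
  n = 2: D(2) = 2(2 + 1/2) = 5; numerator = 1(2/3) = 2/3; a_2 = (2/3)/(5) = 2/15
  n = 3: D(3) = 3(3 + 1/2) = 21/2; numerator = 1(2/15) = 2/15; a_3 = (2/15)/(21/2) = 4/315

r = -1; a_0 = 1; a_1 = 2/3; a_2 = 2/15; a_3 = 4/315


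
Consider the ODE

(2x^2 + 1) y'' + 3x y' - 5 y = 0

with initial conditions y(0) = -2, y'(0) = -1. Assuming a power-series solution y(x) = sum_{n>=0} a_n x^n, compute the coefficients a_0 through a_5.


Ansatz: y(x) = sum_{n>=0} a_n x^n, so y'(x) = sum_{n>=1} n a_n x^(n-1) and y''(x) = sum_{n>=2} n(n-1) a_n x^(n-2).
Substitute into P(x) y'' + Q(x) y' + R(x) y = 0 with P(x) = 2x^2 + 1, Q(x) = 3x, R(x) = -5, and match powers of x.
Initial conditions: a_0 = -2, a_1 = -1.
Setting the coefficient of each power of x to zero and solving order by order (substituting the coefficients already found):
  x^0: 2 a_2 - 5 a_0 = 0  ->  2 a_2 = 5 a_0 = -10  ->  a_2 = -5
  x^1: 6 a_3 - 2 a_1 = 0  ->  6 a_3 = 2 a_1 = -2  ->  a_3 = -1/3
  x^2: 12 a_4 + 5 a_2 = 0  ->  12 a_4 = -5 a_2 = 25  ->  a_4 = 25/12
  x^3: 20 a_5 + 16 a_3 = 0  ->  20 a_5 = -16 a_3 = 16/3  ->  a_5 = 4/15
Truncated series: y(x) = -2 - x - 5 x^2 - (1/3) x^3 + (25/12) x^4 + (4/15) x^5 + O(x^6).

a_0 = -2; a_1 = -1; a_2 = -5; a_3 = -1/3; a_4 = 25/12; a_5 = 4/15


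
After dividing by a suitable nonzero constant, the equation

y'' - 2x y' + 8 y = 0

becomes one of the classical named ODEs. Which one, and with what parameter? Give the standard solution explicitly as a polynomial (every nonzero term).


The equation is already in a standard form:  y'' - 2x y' + 8 y = 0.
This matches the Hermite equation y'' - 2x y' + 2n y = 0 with 2n = 8, so n = 4; the polynomial solution is H_4(x).
With y = sum_k a_k x^k, matching x^k gives (k+2)(k+1) a_{k+2} = 2(k - n) a_k = 2(k - 4) a_k. The right side vanishes at k = 4, so the series with the parity of 4 terminates at degree 4.
Standard normalization: leading coefficient of H_n is 2^n, so a_4 = 2^4 = 16. Work downward with a_k = (k+1)(k+2) a_{k+2} / (2(k - n)):
  a_2 = (3)(4)(16) / (2(2 - 4)) = 192/(-4) = -48
  a_0 = (1)(2)(-48) / (2(0 - 4)) = -96/(-8) = 12
Hence H_4(x) = 16 x^4 - 48 x^2 + 12.

H_4(x); series = 16 x^4 - 48 x^2 + 12


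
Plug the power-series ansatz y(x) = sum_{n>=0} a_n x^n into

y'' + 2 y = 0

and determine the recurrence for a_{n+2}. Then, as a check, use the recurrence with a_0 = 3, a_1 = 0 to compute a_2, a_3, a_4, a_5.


Substitute y = sum_n a_n x^n into y'' + (const) y = 0.
y''(x) = sum_{n>=0} (n+2)(n+1) a_{n+2} x^n.
The ODE becomes sum_n [(n+2)(n+1) a_{n+2} + 2 a_n] x^n = 0.
Setting each coefficient to zero gives the recurrence:
  (n+2)(n+1) a_{n+2} + 2 a_n = 0,
  a_{n+2} = -2 / ((n+1)(n+2)) a_n.

Check with a_0 = 3, a_1 = 0 (apply the recurrence for n = 0, 1, 2, 3): a_0 = 3, a_1 = 0, a_2 = -3, a_3 = 0, a_4 = 1/2, a_5 = 0.

a_{n+2} = -2/((n+1)(n+2)) * a_n; check: a_0 = 3, a_1 = 0, a_2 = -3, a_3 = 0, a_4 = 1/2, a_5 = 0


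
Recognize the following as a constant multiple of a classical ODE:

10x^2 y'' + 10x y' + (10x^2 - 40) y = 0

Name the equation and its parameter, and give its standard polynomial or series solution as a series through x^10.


All three coefficients share the factor 10; dividing through by 10 gives  x^2 y'' + x y' + (x^2 - 4) y = 0.
This matches the Bessel equation x^2 y'' + x y' + (x^2 - nu^2) y = 0 with nu^2 = 4, so nu = 2; the solution bounded at x = 0 is J_2(x).
Frobenius at x = 0: indicial roots ±nu; for r = nu the recurrence k(k + 2nu) c_k = -c_{k-2} gives the standard series J_nu(x) = sum_{k>=0} (-1)^k / (k! (k+nu)!) (x/2)^(2k+nu). Evaluate the first 5 terms:
  k = 0: (-1)^0 / (0! * 2! * 2^2) x^2 = 1/(1*2*4) x^2 = (1/8) x^2
  k = 1: (-1)^1 / (1! * 3! * 2^4) x^4 = -1/(1*6*16) x^4 = (-1/96) x^4
  k = 2: (-1)^2 / (2! * 4! * 2^6) x^6 = 1/(2*24*64) x^6 = (1/3072) x^6
  k = 3: (-1)^3 / (3! * 5! * 2^8) x^8 = -1/(6*120*256) x^8 = (-1/184320) x^8
  k = 4: (-1)^4 / (4! * 6! * 2^10) x^10 = 1/(24*720*1024) x^10 = (1/17694720) x^10
Hence J_2(x) = x^10/17694720 - x^8/184320 + x^6/3072 - x^4/96 + x^2/8 + ....

J_2(x); series = x^10/17694720 - x^8/184320 + x^6/3072 - x^4/96 + x^2/8


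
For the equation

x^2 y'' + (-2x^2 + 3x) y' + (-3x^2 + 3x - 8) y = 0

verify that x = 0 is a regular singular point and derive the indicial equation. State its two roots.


Divide by x^2 to reach normal form y'' + P_1(x) y' + P_2(x) y = 0 with P_1(x) = -2 + 3/x and P_2(x) = -3 + 3/x - 8/x^2.
x = 0 is a singular point because the y'-coefficient -2 + 3/x has a pole at x = 0 and the y-coefficient -3 + 3/x - 8/x^2 has a pole at x = 0.
It is a regular singular point because x P_1(x) = p(x) = 3 - 2x and x^2 P_2(x) = q(x) = -3x^2 + 3x - 8 are polynomials, hence analytic at x = 0.
p(0) = 3,  q(0) = -8.
Indicial equation: r(r-1) + p(0) r + q(0) = 0, i.e. r^2 + (p(0) - 1) r + q(0) = 0, i.e. r^2 + 2 r - 8 = 0.
Discriminant: (2)^2 - 4(-8) = 36, so r = (-2 ± 6)/2.
Solving: r_1 = 2, r_2 = -4.

indicial: r^2 + 2 r - 8 = 0; roots r_1 = 2, r_2 = -4


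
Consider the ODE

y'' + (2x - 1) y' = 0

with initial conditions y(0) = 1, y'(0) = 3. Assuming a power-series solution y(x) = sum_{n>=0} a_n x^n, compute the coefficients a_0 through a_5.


Ansatz: y(x) = sum_{n>=0} a_n x^n, so y'(x) = sum_{n>=1} n a_n x^(n-1) and y''(x) = sum_{n>=2} n(n-1) a_n x^(n-2).
Substitute into P(x) y'' + Q(x) y' + R(x) y = 0 with P(x) = 1, Q(x) = 2x - 1, R(x) = 0, and match powers of x.
Initial conditions: a_0 = 1, a_1 = 3.
Setting the coefficient of each power of x to zero and solving order by order (substituting the coefficients already found):
  x^0: 2 a_2 - a_1 = 0  ->  2 a_2 = a_1 = 3  ->  a_2 = 3/2
  x^1: 6 a_3 - 2 a_2 + 2 a_1 = 0  ->  6 a_3 = 2 a_2 - 2 a_1 = -3  ->  a_3 = -1/2
  x^2: 12 a_4 - 3 a_3 + 4 a_2 = 0  ->  12 a_4 = 3 a_3 - 4 a_2 = -15/2  ->  a_4 = -5/8
  x^3: 20 a_5 - 4 a_4 + 6 a_3 = 0  ->  20 a_5 = 4 a_4 - 6 a_3 = 1/2  ->  a_5 = 1/40
Truncated series: y(x) = 1 + 3 x + (3/2) x^2 - (1/2) x^3 - (5/8) x^4 + (1/40) x^5 + O(x^6).

a_0 = 1; a_1 = 3; a_2 = 3/2; a_3 = -1/2; a_4 = -5/8; a_5 = 1/40


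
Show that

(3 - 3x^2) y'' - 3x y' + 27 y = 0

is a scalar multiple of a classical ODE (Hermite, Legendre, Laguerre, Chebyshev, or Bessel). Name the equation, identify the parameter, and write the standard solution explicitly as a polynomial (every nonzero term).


All three coefficients share the factor 3; dividing through by 3 gives  (1 - x^2) y'' - x y' + 9 y = 0.
This matches the Chebyshev equation (1 - x^2) y'' - x y' + n^2 y = 0 (note the -x y' term, not -2x y') with n^2 = 9, so n = 3; the polynomial solution is T_3(x).
With y = sum_k a_k x^k, matching x^k gives (k+2)(k+1) a_{k+2} = (k^2 - n^2) a_k = (k - 3)(k + 3) a_k. The right side vanishes at k = 3, so the series with the parity of 3 terminates at degree 3.
Standard normalization: leading coefficient of T_n is 2^(n-1), so a_3 = 2^2 = 4. Work downward with a_k = (k+1)(k+2) a_{k+2} / ((k - 3)(k + 3)):
  a_1 = (2)(3)(4) / ((1 - 3)(1 + 3)) = 24/(-8) = -3
Hence T_3(x) = 4 x^3 - 3 x.

T_3(x); series = 4 x^3 - 3 x


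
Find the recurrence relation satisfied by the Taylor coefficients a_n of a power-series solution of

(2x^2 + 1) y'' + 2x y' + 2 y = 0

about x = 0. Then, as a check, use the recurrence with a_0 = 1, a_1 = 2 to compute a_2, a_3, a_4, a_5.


Substitute y = sum_n a_n x^n.
(1 + 2 x^2) y'' contributes (n+2)(n+1) a_{n+2} + 2 n(n-1) a_n at x^n.
2 x y'(x) contributes 2 n a_n at x^n.
2 y(x) contributes 2 a_n at x^n.
Matching x^n: (n+2)(n+1) a_{n+2} + (2 n(n-1) + 2 n + 2) a_n = 0.
Thus a_{n+2} = (-2 n(n-1) - 2 n - 2) / ((n+1)(n+2)) * a_n.

Check with a_0 = 1, a_1 = 2 (apply the recurrence for n = 0, 1, 2, 3): a_0 = 1, a_1 = 2, a_2 = -1, a_3 = -4/3, a_4 = 5/6, a_5 = 4/3.

a_(n+2) = (-2 n(n-1) - 2 n - 2) / ((n+1)(n+2)) * a_n; check: a_0 = 1, a_1 = 2, a_2 = -1, a_3 = -4/3, a_4 = 5/6, a_5 = 4/3


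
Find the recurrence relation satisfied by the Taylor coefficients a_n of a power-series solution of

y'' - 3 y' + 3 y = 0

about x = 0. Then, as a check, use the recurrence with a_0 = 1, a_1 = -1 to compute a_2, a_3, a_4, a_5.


Substitute y = sum_n a_n x^n.
y''(x) has coefficient (n+2)(n+1) a_{n+2} at x^n;
-3 y'(x) has coefficient -3 (n+1) a_{n+1} at x^n;
3 y(x) has coefficient 3 a_n at x^n.
Matching x^n: (n+2)(n+1) a_{n+2} - 3 (n+1) a_{n+1} + 3 a_n = 0.
Thus a_{n+2} = [3 (n+1) a_{n+1} - 3 a_n] / ((n+1)(n+2)).

Check with a_0 = 1, a_1 = -1 (apply the recurrence for n = 0, 1, 2, 3): a_0 = 1, a_1 = -1, a_2 = -3, a_3 = -5/2, a_4 = -9/8, a_5 = -3/10.

a_(n+2) = [3 (n+1) a_(n+1) - 3 a_n] / ((n+1)(n+2)); check: a_0 = 1, a_1 = -1, a_2 = -3, a_3 = -5/2, a_4 = -9/8, a_5 = -3/10


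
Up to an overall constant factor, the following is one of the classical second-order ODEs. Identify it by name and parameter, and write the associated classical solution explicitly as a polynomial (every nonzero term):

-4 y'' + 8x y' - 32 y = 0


All three coefficients share the factor -4; dividing through by -4 gives  y'' - 2x y' + 8 y = 0.
This matches the Hermite equation y'' - 2x y' + 2n y = 0 with 2n = 8, so n = 4; the polynomial solution is H_4(x).
With y = sum_k a_k x^k, matching x^k gives (k+2)(k+1) a_{k+2} = 2(k - n) a_k = 2(k - 4) a_k. The right side vanishes at k = 4, so the series with the parity of 4 terminates at degree 4.
Standard normalization: leading coefficient of H_n is 2^n, so a_4 = 2^4 = 16. Work downward with a_k = (k+1)(k+2) a_{k+2} / (2(k - n)):
  a_2 = (3)(4)(16) / (2(2 - 4)) = 192/(-4) = -48
  a_0 = (1)(2)(-48) / (2(0 - 4)) = -96/(-8) = 12
Hence H_4(x) = 16 x^4 - 48 x^2 + 12.

H_4(x); series = 16 x^4 - 48 x^2 + 12


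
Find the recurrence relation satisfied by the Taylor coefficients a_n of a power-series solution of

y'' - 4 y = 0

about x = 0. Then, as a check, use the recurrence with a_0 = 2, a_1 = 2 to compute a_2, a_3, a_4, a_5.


Substitute y = sum_n a_n x^n into y'' + (const) y = 0.
y''(x) = sum_{n>=0} (n+2)(n+1) a_{n+2} x^n.
The ODE becomes sum_n [(n+2)(n+1) a_{n+2} - 4 a_n] x^n = 0.
Setting each coefficient to zero gives the recurrence:
  (n+2)(n+1) a_{n+2} - 4 a_n = 0,
  a_{n+2} = 4 / ((n+1)(n+2)) a_n.

Check with a_0 = 2, a_1 = 2 (apply the recurrence for n = 0, 1, 2, 3): a_0 = 2, a_1 = 2, a_2 = 4, a_3 = 4/3, a_4 = 4/3, a_5 = 4/15.

a_{n+2} = 4/((n+1)(n+2)) * a_n; check: a_0 = 2, a_1 = 2, a_2 = 4, a_3 = 4/3, a_4 = 4/3, a_5 = 4/15


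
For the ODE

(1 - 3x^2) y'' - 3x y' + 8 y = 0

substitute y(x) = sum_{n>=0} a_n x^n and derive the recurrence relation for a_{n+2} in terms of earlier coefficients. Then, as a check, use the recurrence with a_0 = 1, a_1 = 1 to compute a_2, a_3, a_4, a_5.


Substitute y = sum_n a_n x^n.
(1 - 3 x^2) y'' contributes (n+2)(n+1) a_{n+2} - 3 n(n-1) a_n at x^n.
-3 x y'(x) contributes -3 n a_n at x^n.
8 y(x) contributes 8 a_n at x^n.
Matching x^n: (n+2)(n+1) a_{n+2} + (-3 n(n-1) - 3 n + 8) a_n = 0.
Thus a_{n+2} = (3 n(n-1) + 3 n - 8) / ((n+1)(n+2)) * a_n.

Check with a_0 = 1, a_1 = 1 (apply the recurrence for n = 0, 1, 2, 3): a_0 = 1, a_1 = 1, a_2 = -4, a_3 = -5/6, a_4 = -4/3, a_5 = -19/24.

a_(n+2) = (3 n(n-1) + 3 n - 8) / ((n+1)(n+2)) * a_n; check: a_0 = 1, a_1 = 1, a_2 = -4, a_3 = -5/6, a_4 = -4/3, a_5 = -19/24


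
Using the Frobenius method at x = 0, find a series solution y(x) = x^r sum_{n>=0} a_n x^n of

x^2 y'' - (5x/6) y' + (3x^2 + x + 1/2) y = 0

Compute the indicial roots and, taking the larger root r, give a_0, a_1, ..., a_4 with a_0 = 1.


Write in Frobenius form y'' + (p(x)/x) y' + (q(x)/x^2) y = 0:
  p(x) = -5/6,  q(x) = 3x^2 + x + 1/2.
Indicial equation: r(r-1) + (-5/6) r + (1/2) = 0 -> roots r_1 = 3/2, r_2 = 1/3.
Take r = r_1 = 3/2. Let y(x) = x^r sum_{n>=0} a_n x^n with a_0 = 1.
Substitute y = x^r sum a_n x^n and match x^{r+n}. The recurrence is
  D(n) a_n + 1 a_{n-1} + 3 a_{n-2} = 0,  where D(n) = (r+n)(r+n-1) + (-5/6)(r+n) + (1/2).
  a_n = [-1 a_{n-1} - 3 a_{n-2}] / D(n).
Since the indicial polynomial factors as (r - r_1)(r - r_2), D(n) = (r_1 + n - r_1)(r_1 + n - r_2) = n(n + 7/6).
Evaluating step by step (a_0 = 1):
  n = 1: D(1) = 1(1 + 7/6) = 13/6; numerator = -1(1) = -1; a_1 = (-1)/(13/6) = -6/13
  n = 2: D(2) = 2(2 + 7/6) = 19/3; numerator = -1(-6/13) - 3(1) = -33/13; a_2 = (-33/13)/(19/3) = -99/247
  n = 3: D(3) = 3(3 + 7/6) = 25/2; numerator = -1(-99/247) - 3(-6/13) = 441/247; a_3 = (441/247)/(25/2) = 882/6175
  n = 4: D(4) = 4(4 + 7/6) = 62/3; numerator = -1(882/6175) - 3(-99/247) = 6543/6175; a_4 = (6543/6175)/(62/3) = 19629/382850

r = 3/2; a_0 = 1; a_1 = -6/13; a_2 = -99/247; a_3 = 882/6175; a_4 = 19629/382850


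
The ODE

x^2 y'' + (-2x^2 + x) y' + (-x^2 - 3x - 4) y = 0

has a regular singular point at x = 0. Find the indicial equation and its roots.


Divide by x^2 to reach normal form y'' + P_1(x) y' + P_2(x) y = 0 with P_1(x) = -2 + 1/x and P_2(x) = -1 - 3/x - 4/x^2.
x = 0 is a singular point because the y'-coefficient -2 + 1/x has a pole at x = 0 and the y-coefficient -1 - 3/x - 4/x^2 has a pole at x = 0.
It is a regular singular point because x P_1(x) = p(x) = 1 - 2x and x^2 P_2(x) = q(x) = -x^2 - 3x - 4 are polynomials, hence analytic at x = 0.
p(0) = 1,  q(0) = -4.
Indicial equation: r(r-1) + p(0) r + q(0) = 0, i.e. r^2 + (p(0) - 1) r + q(0) = 0, i.e. r^2 - 4 = 0.
Discriminant: (0)^2 - 4(-4) = 16, so r = (0 ± 4)/2.
Solving: r_1 = 2, r_2 = -2.

indicial: r^2 - 4 = 0; roots r_1 = 2, r_2 = -2


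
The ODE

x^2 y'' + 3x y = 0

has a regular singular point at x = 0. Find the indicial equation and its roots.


Divide by x^2 to reach normal form y'' + P_1(x) y' + P_2(x) y = 0 with P_1(x) = 0 and P_2(x) = 3/x.
x = 0 is a singular point because the y-coefficient 3/x has a pole at x = 0.
It is a regular singular point because x P_1(x) = p(x) = 0 and x^2 P_2(x) = q(x) = 3x are polynomials, hence analytic at x = 0.
p(0) = 0,  q(0) = 0.
Indicial equation: r(r-1) + p(0) r + q(0) = 0, i.e. r^2 + (p(0) - 1) r + q(0) = 0, i.e. r^2 - 1 r = 0.
Discriminant: (-1)^2 - 4(0) = 1, so r = (1 ± 1)/2.
Solving: r_1 = 1, r_2 = 0.

indicial: r^2 - 1 r = 0; roots r_1 = 1, r_2 = 0


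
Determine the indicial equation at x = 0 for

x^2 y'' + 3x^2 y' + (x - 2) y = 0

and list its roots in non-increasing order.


Divide by x^2 to reach normal form y'' + P_1(x) y' + P_2(x) y = 0 with P_1(x) = 3 and P_2(x) = 1/x - 2/x^2.
x = 0 is a singular point because the y-coefficient 1/x - 2/x^2 has a pole at x = 0.
It is a regular singular point because x P_1(x) = p(x) = 3x and x^2 P_2(x) = q(x) = x - 2 are polynomials, hence analytic at x = 0.
p(0) = 0,  q(0) = -2.
Indicial equation: r(r-1) + p(0) r + q(0) = 0, i.e. r^2 + (p(0) - 1) r + q(0) = 0, i.e. r^2 - 1 r - 2 = 0.
Discriminant: (-1)^2 - 4(-2) = 9, so r = (1 ± 3)/2.
Solving: r_1 = 2, r_2 = -1.

indicial: r^2 - 1 r - 2 = 0; roots r_1 = 2, r_2 = -1


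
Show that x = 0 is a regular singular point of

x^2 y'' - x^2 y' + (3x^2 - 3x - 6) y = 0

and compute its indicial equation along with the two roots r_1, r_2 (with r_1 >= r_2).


Divide by x^2 to reach normal form y'' + P_1(x) y' + P_2(x) y = 0 with P_1(x) = -1 and P_2(x) = 3 - 3/x - 6/x^2.
x = 0 is a singular point because the y-coefficient 3 - 3/x - 6/x^2 has a pole at x = 0.
It is a regular singular point because x P_1(x) = p(x) = -x and x^2 P_2(x) = q(x) = 3x^2 - 3x - 6 are polynomials, hence analytic at x = 0.
p(0) = 0,  q(0) = -6.
Indicial equation: r(r-1) + p(0) r + q(0) = 0, i.e. r^2 + (p(0) - 1) r + q(0) = 0, i.e. r^2 - 1 r - 6 = 0.
Discriminant: (-1)^2 - 4(-6) = 25, so r = (1 ± 5)/2.
Solving: r_1 = 3, r_2 = -2.

indicial: r^2 - 1 r - 6 = 0; roots r_1 = 3, r_2 = -2


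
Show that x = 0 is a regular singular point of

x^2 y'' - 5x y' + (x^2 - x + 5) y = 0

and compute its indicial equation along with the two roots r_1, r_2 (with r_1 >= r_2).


Divide by x^2 to reach normal form y'' + P_1(x) y' + P_2(x) y = 0 with P_1(x) = -5/x and P_2(x) = 1 - 1/x + 5/x^2.
x = 0 is a singular point because the y'-coefficient -5/x has a pole at x = 0 and the y-coefficient 1 - 1/x + 5/x^2 has a pole at x = 0.
It is a regular singular point because x P_1(x) = p(x) = -5 and x^2 P_2(x) = q(x) = x^2 - x + 5 are polynomials, hence analytic at x = 0.
p(0) = -5,  q(0) = 5.
Indicial equation: r(r-1) + p(0) r + q(0) = 0, i.e. r^2 + (p(0) - 1) r + q(0) = 0, i.e. r^2 - 6 r + 5 = 0.
Discriminant: (-6)^2 - 4(5) = 16, so r = (6 ± 4)/2.
Solving: r_1 = 5, r_2 = 1.

indicial: r^2 - 6 r + 5 = 0; roots r_1 = 5, r_2 = 1


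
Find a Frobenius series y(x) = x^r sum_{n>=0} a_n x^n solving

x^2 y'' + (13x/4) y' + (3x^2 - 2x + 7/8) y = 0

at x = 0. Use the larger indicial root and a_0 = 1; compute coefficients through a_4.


Write in Frobenius form y'' + (p(x)/x) y' + (q(x)/x^2) y = 0:
  p(x) = 13/4,  q(x) = 3x^2 - 2x + 7/8.
Indicial equation: r(r-1) + (13/4) r + (7/8) = 0 -> roots r_1 = -1/2, r_2 = -7/4.
Take r = r_1 = -1/2. Let y(x) = x^r sum_{n>=0} a_n x^n with a_0 = 1.
Substitute y = x^r sum a_n x^n and match x^{r+n}. The recurrence is
  D(n) a_n - 2 a_{n-1} + 3 a_{n-2} = 0,  where D(n) = (r+n)(r+n-1) + (13/4)(r+n) + (7/8).
  a_n = [2 a_{n-1} - 3 a_{n-2}] / D(n).
Since the indicial polynomial factors as (r - r_1)(r - r_2), D(n) = (r_1 + n - r_1)(r_1 + n - r_2) = n(n + 5/4).
Evaluating step by step (a_0 = 1):
  n = 1: D(1) = 1(1 + 5/4) = 9/4; numerator = 2(1) = 2; a_1 = (2)/(9/4) = 8/9
  n = 2: D(2) = 2(2 + 5/4) = 13/2; numerator = 2(8/9) - 3(1) = -11/9; a_2 = (-11/9)/(13/2) = -22/117
  n = 3: D(3) = 3(3 + 5/4) = 51/4; numerator = 2(-22/117) - 3(8/9) = -356/117; a_3 = (-356/117)/(51/4) = -1424/5967
  n = 4: D(4) = 4(4 + 5/4) = 21; numerator = 2(-1424/5967) - 3(-22/117) = 518/5967; a_4 = (518/5967)/(21) = 74/17901

r = -1/2; a_0 = 1; a_1 = 8/9; a_2 = -22/117; a_3 = -1424/5967; a_4 = 74/17901


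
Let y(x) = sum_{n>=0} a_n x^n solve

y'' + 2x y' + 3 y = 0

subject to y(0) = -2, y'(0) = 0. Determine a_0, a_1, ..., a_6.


Ansatz: y(x) = sum_{n>=0} a_n x^n, so y'(x) = sum_{n>=1} n a_n x^(n-1) and y''(x) = sum_{n>=2} n(n-1) a_n x^(n-2).
Substitute into P(x) y'' + Q(x) y' + R(x) y = 0 with P(x) = 1, Q(x) = 2x, R(x) = 3, and match powers of x.
Initial conditions: a_0 = -2, a_1 = 0.
Setting the coefficient of each power of x to zero and solving order by order (substituting the coefficients already found):
  x^0: 2 a_2 + 3 a_0 = 0  ->  2 a_2 = -3 a_0 = 6  ->  a_2 = 3
  x^1: 6 a_3 + 5 a_1 = 0  ->  6 a_3 = -5 a_1 = 0  ->  a_3 = 0
  x^2: 12 a_4 + 7 a_2 = 0  ->  12 a_4 = -7 a_2 = -21  ->  a_4 = -7/4
  x^3: 20 a_5 + 9 a_3 = 0  ->  20 a_5 = -9 a_3 = 0  ->  a_5 = 0
  x^4: 30 a_6 + 11 a_4 = 0  ->  30 a_6 = -11 a_4 = 77/4  ->  a_6 = 77/120
Truncated series: y(x) = -2 + 3 x^2 - (7/4) x^4 + (77/120) x^6 + O(x^7).

a_0 = -2; a_1 = 0; a_2 = 3; a_3 = 0; a_4 = -7/4; a_5 = 0; a_6 = 77/120


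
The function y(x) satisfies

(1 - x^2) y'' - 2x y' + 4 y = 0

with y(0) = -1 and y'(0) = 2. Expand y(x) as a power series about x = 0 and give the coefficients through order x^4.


Ansatz: y(x) = sum_{n>=0} a_n x^n, so y'(x) = sum_{n>=1} n a_n x^(n-1) and y''(x) = sum_{n>=2} n(n-1) a_n x^(n-2).
Substitute into P(x) y'' + Q(x) y' + R(x) y = 0 with P(x) = 1 - x^2, Q(x) = -2x, R(x) = 4, and match powers of x.
Initial conditions: a_0 = -1, a_1 = 2.
Setting the coefficient of each power of x to zero and solving order by order (substituting the coefficients already found):
  x^0: 2 a_2 + 4 a_0 = 0  ->  2 a_2 = -4 a_0 = 4  ->  a_2 = 2
  x^1: 6 a_3 + 2 a_1 = 0  ->  6 a_3 = -2 a_1 = -4  ->  a_3 = -2/3
  x^2: 12 a_4 - 2 a_2 = 0  ->  12 a_4 = 2 a_2 = 4  ->  a_4 = 1/3
Truncated series: y(x) = -1 + 2 x + 2 x^2 - (2/3) x^3 + (1/3) x^4 + O(x^5).

a_0 = -1; a_1 = 2; a_2 = 2; a_3 = -2/3; a_4 = 1/3


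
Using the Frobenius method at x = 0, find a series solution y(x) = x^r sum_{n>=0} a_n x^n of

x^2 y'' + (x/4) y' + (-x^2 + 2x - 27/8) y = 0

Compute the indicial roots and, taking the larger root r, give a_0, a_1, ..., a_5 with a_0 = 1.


Write in Frobenius form y'' + (p(x)/x) y' + (q(x)/x^2) y = 0:
  p(x) = 1/4,  q(x) = -x^2 + 2x - 27/8.
Indicial equation: r(r-1) + (1/4) r + (-27/8) = 0 -> roots r_1 = 9/4, r_2 = -3/2.
Take r = r_1 = 9/4. Let y(x) = x^r sum_{n>=0} a_n x^n with a_0 = 1.
Substitute y = x^r sum a_n x^n and match x^{r+n}. The recurrence is
  D(n) a_n + 2 a_{n-1} - 1 a_{n-2} = 0,  where D(n) = (r+n)(r+n-1) + (1/4)(r+n) + (-27/8).
  a_n = [-2 a_{n-1} + 1 a_{n-2}] / D(n).
Since the indicial polynomial factors as (r - r_1)(r - r_2), D(n) = (r_1 + n - r_1)(r_1 + n - r_2) = n(n + 15/4).
Evaluating step by step (a_0 = 1):
  n = 1: D(1) = 1(1 + 15/4) = 19/4; numerator = -2(1) = -2; a_1 = (-2)/(19/4) = -8/19
  n = 2: D(2) = 2(2 + 15/4) = 23/2; numerator = -2(-8/19) + 1(1) = 35/19; a_2 = (35/19)/(23/2) = 70/437
  n = 3: D(3) = 3(3 + 15/4) = 81/4; numerator = -2(70/437) + 1(-8/19) = -324/437; a_3 = (-324/437)/(81/4) = -16/437
  n = 4: D(4) = 4(4 + 15/4) = 31; numerator = -2(-16/437) + 1(70/437) = 102/437; a_4 = (102/437)/(31) = 102/13547
  n = 5: D(5) = 5(5 + 15/4) = 175/4; numerator = -2(102/13547) + 1(-16/437) = -700/13547; a_5 = (-700/13547)/(175/4) = -16/13547

r = 9/4; a_0 = 1; a_1 = -8/19; a_2 = 70/437; a_3 = -16/437; a_4 = 102/13547; a_5 = -16/13547


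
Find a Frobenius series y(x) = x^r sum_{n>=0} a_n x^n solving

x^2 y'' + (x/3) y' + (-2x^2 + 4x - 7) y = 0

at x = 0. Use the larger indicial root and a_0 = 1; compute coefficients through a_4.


Write in Frobenius form y'' + (p(x)/x) y' + (q(x)/x^2) y = 0:
  p(x) = 1/3,  q(x) = -2x^2 + 4x - 7.
Indicial equation: r(r-1) + (1/3) r + (-7) = 0 -> roots r_1 = 3, r_2 = -7/3.
Take r = r_1 = 3. Let y(x) = x^r sum_{n>=0} a_n x^n with a_0 = 1.
Substitute y = x^r sum a_n x^n and match x^{r+n}. The recurrence is
  D(n) a_n + 4 a_{n-1} - 2 a_{n-2} = 0,  where D(n) = (r+n)(r+n-1) + (1/3)(r+n) + (-7).
  a_n = [-4 a_{n-1} + 2 a_{n-2}] / D(n).
Since the indicial polynomial factors as (r - r_1)(r - r_2), D(n) = (r_1 + n - r_1)(r_1 + n - r_2) = n(n + 16/3).
Evaluating step by step (a_0 = 1):
  n = 1: D(1) = 1(1 + 16/3) = 19/3; numerator = -4(1) = -4; a_1 = (-4)/(19/3) = -12/19
  n = 2: D(2) = 2(2 + 16/3) = 44/3; numerator = -4(-12/19) + 2(1) = 86/19; a_2 = (86/19)/(44/3) = 129/418
  n = 3: D(3) = 3(3 + 16/3) = 25; numerator = -4(129/418) + 2(-12/19) = -522/209; a_3 = (-522/209)/(25) = -522/5225
  n = 4: D(4) = 4(4 + 16/3) = 112/3; numerator = -4(-522/5225) + 2(129/418) = 483/475; a_4 = (483/475)/(112/3) = 207/7600

r = 3; a_0 = 1; a_1 = -12/19; a_2 = 129/418; a_3 = -522/5225; a_4 = 207/7600
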